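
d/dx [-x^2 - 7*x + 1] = -2*x - 7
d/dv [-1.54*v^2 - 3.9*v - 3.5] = -3.08*v - 3.9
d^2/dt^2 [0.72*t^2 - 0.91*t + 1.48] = 1.44000000000000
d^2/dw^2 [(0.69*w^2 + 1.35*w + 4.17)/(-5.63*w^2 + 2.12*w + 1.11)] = (-102.052758*w^3 - 818.92854*w^2 + 248.009382*w - 84.949116)/(178.453547*w^6 - 201.592284*w^5 - 29.640261*w^4 + 69.962968*w^3 + 5.843817*w^2 - 7.836156*w - 1.367631)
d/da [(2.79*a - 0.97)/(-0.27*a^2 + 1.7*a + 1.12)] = (0.7533*a^2 - 0.5238*a + 4.7738)/(0.0729*a^4 - 0.918*a^3 + 2.2852*a^2 + 3.808*a + 1.2544)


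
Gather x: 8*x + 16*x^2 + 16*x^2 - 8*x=32*x^2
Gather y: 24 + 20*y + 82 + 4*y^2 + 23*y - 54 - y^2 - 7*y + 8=3*y^2 + 36*y + 60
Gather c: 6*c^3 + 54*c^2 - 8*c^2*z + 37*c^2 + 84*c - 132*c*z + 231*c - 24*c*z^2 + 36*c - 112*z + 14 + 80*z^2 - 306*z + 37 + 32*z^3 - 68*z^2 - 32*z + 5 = 6*c^3 + c^2*(91 - 8*z) + c*(-24*z^2 - 132*z + 351) + 32*z^3 + 12*z^2 - 450*z + 56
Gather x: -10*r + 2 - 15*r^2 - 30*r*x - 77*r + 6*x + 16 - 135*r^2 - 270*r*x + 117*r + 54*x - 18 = -150*r^2 + 30*r + x*(60 - 300*r)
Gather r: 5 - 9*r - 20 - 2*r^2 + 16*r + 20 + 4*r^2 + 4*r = 2*r^2 + 11*r + 5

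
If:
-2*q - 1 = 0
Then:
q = -1/2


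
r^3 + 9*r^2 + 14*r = r*(r + 2)*(r + 7)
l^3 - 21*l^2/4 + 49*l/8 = l*(l - 7/2)*(l - 7/4)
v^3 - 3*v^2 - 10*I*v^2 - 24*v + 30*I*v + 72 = (v - 3)*(v - 6*I)*(v - 4*I)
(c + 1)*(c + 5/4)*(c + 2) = c^3 + 17*c^2/4 + 23*c/4 + 5/2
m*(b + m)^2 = b^2*m + 2*b*m^2 + m^3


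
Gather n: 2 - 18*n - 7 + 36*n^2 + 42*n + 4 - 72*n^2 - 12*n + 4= -36*n^2 + 12*n + 3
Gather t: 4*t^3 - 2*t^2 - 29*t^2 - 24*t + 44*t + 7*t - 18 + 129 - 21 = 4*t^3 - 31*t^2 + 27*t + 90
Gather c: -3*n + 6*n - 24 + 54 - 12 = 3*n + 18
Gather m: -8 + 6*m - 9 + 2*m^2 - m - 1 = 2*m^2 + 5*m - 18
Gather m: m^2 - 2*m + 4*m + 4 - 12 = m^2 + 2*m - 8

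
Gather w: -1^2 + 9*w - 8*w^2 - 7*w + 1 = -8*w^2 + 2*w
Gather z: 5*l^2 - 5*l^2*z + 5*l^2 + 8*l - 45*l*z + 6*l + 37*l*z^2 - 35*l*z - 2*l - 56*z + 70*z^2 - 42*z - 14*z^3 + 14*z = 10*l^2 + 12*l - 14*z^3 + z^2*(37*l + 70) + z*(-5*l^2 - 80*l - 84)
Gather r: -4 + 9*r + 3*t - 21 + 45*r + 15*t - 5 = 54*r + 18*t - 30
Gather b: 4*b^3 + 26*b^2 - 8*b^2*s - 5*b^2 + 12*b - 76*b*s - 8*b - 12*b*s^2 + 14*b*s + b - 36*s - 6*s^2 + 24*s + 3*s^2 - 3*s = 4*b^3 + b^2*(21 - 8*s) + b*(-12*s^2 - 62*s + 5) - 3*s^2 - 15*s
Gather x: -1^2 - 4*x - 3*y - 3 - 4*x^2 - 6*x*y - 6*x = -4*x^2 + x*(-6*y - 10) - 3*y - 4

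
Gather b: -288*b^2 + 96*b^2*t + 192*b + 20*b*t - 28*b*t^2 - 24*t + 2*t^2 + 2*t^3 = b^2*(96*t - 288) + b*(-28*t^2 + 20*t + 192) + 2*t^3 + 2*t^2 - 24*t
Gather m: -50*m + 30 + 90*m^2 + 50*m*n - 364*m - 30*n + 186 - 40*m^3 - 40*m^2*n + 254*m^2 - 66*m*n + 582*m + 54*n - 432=-40*m^3 + m^2*(344 - 40*n) + m*(168 - 16*n) + 24*n - 216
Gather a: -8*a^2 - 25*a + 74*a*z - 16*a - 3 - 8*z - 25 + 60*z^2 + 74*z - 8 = -8*a^2 + a*(74*z - 41) + 60*z^2 + 66*z - 36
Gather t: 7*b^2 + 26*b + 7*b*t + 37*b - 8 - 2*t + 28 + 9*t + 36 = 7*b^2 + 63*b + t*(7*b + 7) + 56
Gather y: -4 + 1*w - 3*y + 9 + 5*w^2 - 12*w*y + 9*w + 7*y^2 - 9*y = 5*w^2 + 10*w + 7*y^2 + y*(-12*w - 12) + 5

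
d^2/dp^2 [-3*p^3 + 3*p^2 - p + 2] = 6 - 18*p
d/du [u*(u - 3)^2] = 3*(u - 3)*(u - 1)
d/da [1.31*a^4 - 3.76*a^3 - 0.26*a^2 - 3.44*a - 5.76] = 5.24*a^3 - 11.28*a^2 - 0.52*a - 3.44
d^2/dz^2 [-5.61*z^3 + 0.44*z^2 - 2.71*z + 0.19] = 0.88 - 33.66*z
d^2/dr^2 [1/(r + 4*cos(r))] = 2*(2*r*cos(r) + 8*sin(r)^2 - 8*sin(r) + 9)/(r + 4*cos(r))^3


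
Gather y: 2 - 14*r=2 - 14*r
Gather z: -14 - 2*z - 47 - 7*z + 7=-9*z - 54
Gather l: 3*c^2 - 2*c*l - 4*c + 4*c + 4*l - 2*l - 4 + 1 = 3*c^2 + l*(2 - 2*c) - 3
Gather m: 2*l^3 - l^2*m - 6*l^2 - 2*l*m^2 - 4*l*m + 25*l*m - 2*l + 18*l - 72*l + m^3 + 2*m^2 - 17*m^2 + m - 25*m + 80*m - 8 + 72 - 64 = 2*l^3 - 6*l^2 - 56*l + m^3 + m^2*(-2*l - 15) + m*(-l^2 + 21*l + 56)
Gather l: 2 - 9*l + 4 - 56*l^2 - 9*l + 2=-56*l^2 - 18*l + 8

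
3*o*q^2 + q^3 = q^2*(3*o + q)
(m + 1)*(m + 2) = m^2 + 3*m + 2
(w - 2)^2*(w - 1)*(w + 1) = w^4 - 4*w^3 + 3*w^2 + 4*w - 4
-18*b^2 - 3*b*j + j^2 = (-6*b + j)*(3*b + j)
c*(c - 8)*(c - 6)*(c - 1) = c^4 - 15*c^3 + 62*c^2 - 48*c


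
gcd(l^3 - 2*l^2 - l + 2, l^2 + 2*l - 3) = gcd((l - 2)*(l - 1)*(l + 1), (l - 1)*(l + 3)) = l - 1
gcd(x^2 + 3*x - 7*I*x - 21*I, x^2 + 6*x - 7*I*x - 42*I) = x - 7*I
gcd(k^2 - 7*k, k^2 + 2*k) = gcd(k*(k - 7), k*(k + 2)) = k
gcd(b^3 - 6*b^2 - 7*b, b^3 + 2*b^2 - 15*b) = b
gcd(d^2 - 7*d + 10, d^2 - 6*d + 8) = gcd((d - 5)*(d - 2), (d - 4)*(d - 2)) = d - 2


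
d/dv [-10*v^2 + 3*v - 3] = 3 - 20*v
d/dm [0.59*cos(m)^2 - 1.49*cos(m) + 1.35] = (1.49 - 1.18*cos(m))*sin(m)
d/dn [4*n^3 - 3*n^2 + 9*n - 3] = 12*n^2 - 6*n + 9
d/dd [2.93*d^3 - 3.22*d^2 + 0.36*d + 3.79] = 8.79*d^2 - 6.44*d + 0.36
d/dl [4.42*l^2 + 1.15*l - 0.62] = 8.84*l + 1.15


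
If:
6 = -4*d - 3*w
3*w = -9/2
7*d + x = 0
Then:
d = -3/8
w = -3/2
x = 21/8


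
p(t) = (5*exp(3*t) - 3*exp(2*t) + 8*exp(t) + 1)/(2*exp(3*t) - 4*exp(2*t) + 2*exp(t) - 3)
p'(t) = (-6*exp(3*t) + 8*exp(2*t) - 2*exp(t))*(5*exp(3*t) - 3*exp(2*t) + 8*exp(t) + 1)/(2*exp(3*t) - 4*exp(2*t) + 2*exp(t) - 3)^2 + (15*exp(3*t) - 6*exp(2*t) + 8*exp(t))/(2*exp(3*t) - 4*exp(2*t) + 2*exp(t) - 3)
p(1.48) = 4.10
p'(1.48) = -3.02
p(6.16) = 2.51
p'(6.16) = -0.01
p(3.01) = 2.70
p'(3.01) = -0.22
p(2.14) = 3.07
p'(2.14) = -0.77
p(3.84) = 2.58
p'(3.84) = -0.08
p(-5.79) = -0.34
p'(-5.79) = -0.01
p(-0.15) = -2.98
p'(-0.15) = -3.67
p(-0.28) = -2.57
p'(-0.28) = -2.71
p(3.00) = 2.70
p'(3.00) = -0.22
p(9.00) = 2.50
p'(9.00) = 0.00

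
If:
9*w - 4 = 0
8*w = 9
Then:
No Solution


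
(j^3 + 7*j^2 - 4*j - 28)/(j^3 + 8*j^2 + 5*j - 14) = (j - 2)/(j - 1)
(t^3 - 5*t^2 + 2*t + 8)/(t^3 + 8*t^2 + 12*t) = (t^3 - 5*t^2 + 2*t + 8)/(t*(t^2 + 8*t + 12))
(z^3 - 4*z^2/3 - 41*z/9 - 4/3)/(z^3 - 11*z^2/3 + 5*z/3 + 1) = (z + 4/3)/(z - 1)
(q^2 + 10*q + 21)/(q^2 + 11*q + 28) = (q + 3)/(q + 4)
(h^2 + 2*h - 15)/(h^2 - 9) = (h + 5)/(h + 3)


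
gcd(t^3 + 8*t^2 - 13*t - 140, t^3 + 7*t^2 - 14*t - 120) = t^2 + t - 20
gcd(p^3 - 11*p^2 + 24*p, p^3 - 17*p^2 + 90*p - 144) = p^2 - 11*p + 24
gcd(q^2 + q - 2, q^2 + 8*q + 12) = q + 2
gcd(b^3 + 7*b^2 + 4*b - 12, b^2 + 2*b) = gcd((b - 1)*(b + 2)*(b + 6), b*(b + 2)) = b + 2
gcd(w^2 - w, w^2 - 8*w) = w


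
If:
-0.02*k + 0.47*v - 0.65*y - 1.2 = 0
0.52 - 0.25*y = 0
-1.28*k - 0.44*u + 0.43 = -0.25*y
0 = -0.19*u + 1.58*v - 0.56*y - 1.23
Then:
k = -9.31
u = 29.25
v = 5.03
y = 2.08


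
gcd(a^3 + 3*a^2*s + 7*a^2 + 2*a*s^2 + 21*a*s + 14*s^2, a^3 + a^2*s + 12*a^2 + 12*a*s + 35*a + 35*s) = a^2 + a*s + 7*a + 7*s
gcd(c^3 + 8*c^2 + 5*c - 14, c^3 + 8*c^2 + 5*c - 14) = c^3 + 8*c^2 + 5*c - 14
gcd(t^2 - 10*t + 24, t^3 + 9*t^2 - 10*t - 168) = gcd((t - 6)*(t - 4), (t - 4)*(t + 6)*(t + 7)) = t - 4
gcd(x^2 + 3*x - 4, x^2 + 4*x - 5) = x - 1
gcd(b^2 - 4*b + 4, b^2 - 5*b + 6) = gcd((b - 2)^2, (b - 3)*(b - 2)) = b - 2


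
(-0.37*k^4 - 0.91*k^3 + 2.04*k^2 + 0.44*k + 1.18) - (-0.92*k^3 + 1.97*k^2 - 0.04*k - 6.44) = -0.37*k^4 + 0.01*k^3 + 0.0700000000000001*k^2 + 0.48*k + 7.62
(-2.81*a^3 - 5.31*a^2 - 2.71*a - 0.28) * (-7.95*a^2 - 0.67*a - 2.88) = 22.3395*a^5 + 44.0972*a^4 + 33.195*a^3 + 19.3345*a^2 + 7.9924*a + 0.8064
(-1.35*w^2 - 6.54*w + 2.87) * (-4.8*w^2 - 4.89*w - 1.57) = 6.48*w^4 + 37.9935*w^3 + 20.3241*w^2 - 3.7665*w - 4.5059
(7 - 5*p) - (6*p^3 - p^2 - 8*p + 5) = -6*p^3 + p^2 + 3*p + 2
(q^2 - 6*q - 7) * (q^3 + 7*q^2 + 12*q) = q^5 + q^4 - 37*q^3 - 121*q^2 - 84*q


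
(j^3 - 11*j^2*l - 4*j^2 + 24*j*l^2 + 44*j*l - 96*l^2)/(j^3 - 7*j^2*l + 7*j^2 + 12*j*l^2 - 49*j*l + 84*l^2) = (j^2 - 8*j*l - 4*j + 32*l)/(j^2 - 4*j*l + 7*j - 28*l)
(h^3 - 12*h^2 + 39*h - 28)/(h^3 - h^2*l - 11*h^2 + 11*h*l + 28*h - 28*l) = (h - 1)/(h - l)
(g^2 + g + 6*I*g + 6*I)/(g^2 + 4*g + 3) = (g + 6*I)/(g + 3)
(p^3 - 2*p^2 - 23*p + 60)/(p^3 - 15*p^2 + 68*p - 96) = (p + 5)/(p - 8)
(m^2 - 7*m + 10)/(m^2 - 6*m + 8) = (m - 5)/(m - 4)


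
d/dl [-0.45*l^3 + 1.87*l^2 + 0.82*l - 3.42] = -1.35*l^2 + 3.74*l + 0.82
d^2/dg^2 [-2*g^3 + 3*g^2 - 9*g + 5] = 6 - 12*g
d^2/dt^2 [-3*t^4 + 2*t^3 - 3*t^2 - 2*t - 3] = -36*t^2 + 12*t - 6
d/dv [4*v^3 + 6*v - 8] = 12*v^2 + 6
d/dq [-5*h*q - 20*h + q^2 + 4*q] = -5*h + 2*q + 4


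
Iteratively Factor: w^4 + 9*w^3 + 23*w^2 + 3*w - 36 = (w + 3)*(w^3 + 6*w^2 + 5*w - 12) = (w + 3)*(w + 4)*(w^2 + 2*w - 3) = (w - 1)*(w + 3)*(w + 4)*(w + 3)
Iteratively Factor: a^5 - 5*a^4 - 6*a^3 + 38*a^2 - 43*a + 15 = (a - 1)*(a^4 - 4*a^3 - 10*a^2 + 28*a - 15) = (a - 1)^2*(a^3 - 3*a^2 - 13*a + 15) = (a - 1)^3*(a^2 - 2*a - 15) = (a - 1)^3*(a + 3)*(a - 5)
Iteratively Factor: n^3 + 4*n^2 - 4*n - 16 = (n + 2)*(n^2 + 2*n - 8) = (n + 2)*(n + 4)*(n - 2)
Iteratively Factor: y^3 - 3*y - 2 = (y - 2)*(y^2 + 2*y + 1) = (y - 2)*(y + 1)*(y + 1)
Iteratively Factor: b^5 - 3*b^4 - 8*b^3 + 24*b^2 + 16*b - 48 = (b + 2)*(b^4 - 5*b^3 + 2*b^2 + 20*b - 24) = (b - 3)*(b + 2)*(b^3 - 2*b^2 - 4*b + 8) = (b - 3)*(b + 2)^2*(b^2 - 4*b + 4) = (b - 3)*(b - 2)*(b + 2)^2*(b - 2)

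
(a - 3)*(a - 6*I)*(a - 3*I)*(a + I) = a^4 - 3*a^3 - 8*I*a^3 - 9*a^2 + 24*I*a^2 + 27*a - 18*I*a + 54*I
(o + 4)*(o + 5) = o^2 + 9*o + 20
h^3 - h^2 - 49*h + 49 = (h - 7)*(h - 1)*(h + 7)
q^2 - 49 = (q - 7)*(q + 7)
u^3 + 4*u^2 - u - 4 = (u - 1)*(u + 1)*(u + 4)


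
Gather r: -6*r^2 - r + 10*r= -6*r^2 + 9*r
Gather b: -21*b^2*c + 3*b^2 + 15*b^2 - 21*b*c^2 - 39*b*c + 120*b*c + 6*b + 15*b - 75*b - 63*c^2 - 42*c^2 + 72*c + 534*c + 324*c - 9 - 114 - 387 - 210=b^2*(18 - 21*c) + b*(-21*c^2 + 81*c - 54) - 105*c^2 + 930*c - 720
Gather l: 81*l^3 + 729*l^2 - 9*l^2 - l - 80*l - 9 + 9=81*l^3 + 720*l^2 - 81*l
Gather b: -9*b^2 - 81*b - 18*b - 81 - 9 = -9*b^2 - 99*b - 90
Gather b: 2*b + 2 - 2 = 2*b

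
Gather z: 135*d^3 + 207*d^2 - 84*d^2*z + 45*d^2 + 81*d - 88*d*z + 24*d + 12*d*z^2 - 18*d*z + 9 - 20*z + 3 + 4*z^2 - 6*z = 135*d^3 + 252*d^2 + 105*d + z^2*(12*d + 4) + z*(-84*d^2 - 106*d - 26) + 12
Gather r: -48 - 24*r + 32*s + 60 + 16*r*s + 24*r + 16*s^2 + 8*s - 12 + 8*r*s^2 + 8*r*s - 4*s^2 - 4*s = r*(8*s^2 + 24*s) + 12*s^2 + 36*s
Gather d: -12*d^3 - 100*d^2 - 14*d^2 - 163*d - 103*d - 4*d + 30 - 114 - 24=-12*d^3 - 114*d^2 - 270*d - 108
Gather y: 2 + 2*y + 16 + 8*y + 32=10*y + 50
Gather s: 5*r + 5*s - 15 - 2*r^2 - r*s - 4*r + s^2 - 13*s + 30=-2*r^2 + r + s^2 + s*(-r - 8) + 15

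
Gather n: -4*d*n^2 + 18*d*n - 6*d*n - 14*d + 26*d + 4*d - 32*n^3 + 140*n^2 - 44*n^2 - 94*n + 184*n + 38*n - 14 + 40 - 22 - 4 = 16*d - 32*n^3 + n^2*(96 - 4*d) + n*(12*d + 128)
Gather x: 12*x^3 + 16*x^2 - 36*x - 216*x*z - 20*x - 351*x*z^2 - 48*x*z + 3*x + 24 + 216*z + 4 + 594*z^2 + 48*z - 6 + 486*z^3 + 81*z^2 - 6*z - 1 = 12*x^3 + 16*x^2 + x*(-351*z^2 - 264*z - 53) + 486*z^3 + 675*z^2 + 258*z + 21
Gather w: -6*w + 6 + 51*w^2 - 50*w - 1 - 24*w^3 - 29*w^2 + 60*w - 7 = -24*w^3 + 22*w^2 + 4*w - 2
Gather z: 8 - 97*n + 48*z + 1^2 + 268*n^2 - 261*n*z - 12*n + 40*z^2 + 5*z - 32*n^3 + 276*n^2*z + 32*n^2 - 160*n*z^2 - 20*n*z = -32*n^3 + 300*n^2 - 109*n + z^2*(40 - 160*n) + z*(276*n^2 - 281*n + 53) + 9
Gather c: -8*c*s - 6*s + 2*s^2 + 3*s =-8*c*s + 2*s^2 - 3*s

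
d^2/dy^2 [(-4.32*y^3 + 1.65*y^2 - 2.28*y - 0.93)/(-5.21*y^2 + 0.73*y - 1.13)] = (-2.27373675443232e-13*y^5 + 64.9641900000001*y^3 + 188.36694*y^2 - 68.66343*y - 10.41141)/(141.420761*y^6 - 59.445579*y^5 + 100.347726*y^4 - 26.175391*y^3 + 21.764478*y^2 - 2.796411*y + 1.442897)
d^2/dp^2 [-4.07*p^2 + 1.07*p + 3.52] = -8.14000000000000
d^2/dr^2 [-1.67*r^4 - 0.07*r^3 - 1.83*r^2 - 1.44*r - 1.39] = -20.04*r^2 - 0.42*r - 3.66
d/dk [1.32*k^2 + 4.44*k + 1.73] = 2.64*k + 4.44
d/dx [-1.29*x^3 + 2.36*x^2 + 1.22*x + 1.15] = -3.87*x^2 + 4.72*x + 1.22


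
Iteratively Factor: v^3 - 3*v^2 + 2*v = (v - 2)*(v^2 - v) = (v - 2)*(v - 1)*(v)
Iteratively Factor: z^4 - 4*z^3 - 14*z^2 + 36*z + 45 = (z + 3)*(z^3 - 7*z^2 + 7*z + 15) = (z - 3)*(z + 3)*(z^2 - 4*z - 5) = (z - 3)*(z + 1)*(z + 3)*(z - 5)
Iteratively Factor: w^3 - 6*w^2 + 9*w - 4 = (w - 1)*(w^2 - 5*w + 4) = (w - 4)*(w - 1)*(w - 1)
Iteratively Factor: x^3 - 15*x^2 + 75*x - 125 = (x - 5)*(x^2 - 10*x + 25) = (x - 5)^2*(x - 5)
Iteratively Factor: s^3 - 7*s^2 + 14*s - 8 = (s - 1)*(s^2 - 6*s + 8) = (s - 4)*(s - 1)*(s - 2)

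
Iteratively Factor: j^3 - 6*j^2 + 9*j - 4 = (j - 1)*(j^2 - 5*j + 4) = (j - 4)*(j - 1)*(j - 1)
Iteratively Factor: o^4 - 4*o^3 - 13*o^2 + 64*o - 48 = (o - 1)*(o^3 - 3*o^2 - 16*o + 48) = (o - 1)*(o + 4)*(o^2 - 7*o + 12) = (o - 3)*(o - 1)*(o + 4)*(o - 4)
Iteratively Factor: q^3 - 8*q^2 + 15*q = (q - 5)*(q^2 - 3*q) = (q - 5)*(q - 3)*(q)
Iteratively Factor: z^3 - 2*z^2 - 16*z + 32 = (z + 4)*(z^2 - 6*z + 8) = (z - 2)*(z + 4)*(z - 4)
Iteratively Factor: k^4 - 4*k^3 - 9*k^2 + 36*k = (k + 3)*(k^3 - 7*k^2 + 12*k) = k*(k + 3)*(k^2 - 7*k + 12) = k*(k - 3)*(k + 3)*(k - 4)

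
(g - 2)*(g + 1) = g^2 - g - 2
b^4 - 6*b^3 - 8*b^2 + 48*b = b*(b - 6)*(b - 2*sqrt(2))*(b + 2*sqrt(2))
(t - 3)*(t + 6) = t^2 + 3*t - 18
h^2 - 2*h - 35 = (h - 7)*(h + 5)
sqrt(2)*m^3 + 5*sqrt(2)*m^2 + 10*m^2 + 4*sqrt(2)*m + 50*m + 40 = (m + 4)*(m + 5*sqrt(2))*(sqrt(2)*m + sqrt(2))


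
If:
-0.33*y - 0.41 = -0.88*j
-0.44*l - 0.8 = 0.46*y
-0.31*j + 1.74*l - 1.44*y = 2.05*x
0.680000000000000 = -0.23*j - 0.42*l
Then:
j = 0.49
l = -1.89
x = -1.72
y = 0.07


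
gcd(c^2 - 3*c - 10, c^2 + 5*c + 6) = c + 2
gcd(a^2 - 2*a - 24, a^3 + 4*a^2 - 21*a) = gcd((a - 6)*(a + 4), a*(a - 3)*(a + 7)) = 1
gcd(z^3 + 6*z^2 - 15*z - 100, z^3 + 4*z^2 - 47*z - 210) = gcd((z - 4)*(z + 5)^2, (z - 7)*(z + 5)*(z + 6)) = z + 5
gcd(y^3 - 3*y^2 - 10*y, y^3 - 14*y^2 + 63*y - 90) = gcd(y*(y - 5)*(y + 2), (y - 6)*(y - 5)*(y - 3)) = y - 5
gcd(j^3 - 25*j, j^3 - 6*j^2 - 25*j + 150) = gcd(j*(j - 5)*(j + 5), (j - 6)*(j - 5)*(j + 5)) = j^2 - 25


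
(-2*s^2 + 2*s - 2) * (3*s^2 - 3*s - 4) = -6*s^4 + 12*s^3 - 4*s^2 - 2*s + 8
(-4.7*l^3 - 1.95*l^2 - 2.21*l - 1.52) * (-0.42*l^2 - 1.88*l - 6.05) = 1.974*l^5 + 9.655*l^4 + 33.0292*l^3 + 16.5907*l^2 + 16.2281*l + 9.196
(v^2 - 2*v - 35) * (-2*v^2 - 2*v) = -2*v^4 + 2*v^3 + 74*v^2 + 70*v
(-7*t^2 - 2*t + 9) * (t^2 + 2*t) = -7*t^4 - 16*t^3 + 5*t^2 + 18*t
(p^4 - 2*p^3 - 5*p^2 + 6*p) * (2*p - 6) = 2*p^5 - 10*p^4 + 2*p^3 + 42*p^2 - 36*p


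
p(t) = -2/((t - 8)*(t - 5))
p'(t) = 2/((t - 8)*(t - 5)^2) + 2/((t - 8)^2*(t - 5)) = 2*(2*t - 13)/((t - 8)^2*(t - 5)^2)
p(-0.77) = -0.04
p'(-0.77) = -0.01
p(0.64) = -0.06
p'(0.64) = -0.02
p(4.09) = -0.56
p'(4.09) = -0.76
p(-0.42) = -0.04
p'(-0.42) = -0.01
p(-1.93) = -0.03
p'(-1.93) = -0.01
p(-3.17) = -0.02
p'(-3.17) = -0.00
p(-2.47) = -0.03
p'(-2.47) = -0.01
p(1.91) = -0.11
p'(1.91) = -0.05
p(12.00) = -0.07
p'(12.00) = 0.03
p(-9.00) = -0.00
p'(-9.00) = 0.00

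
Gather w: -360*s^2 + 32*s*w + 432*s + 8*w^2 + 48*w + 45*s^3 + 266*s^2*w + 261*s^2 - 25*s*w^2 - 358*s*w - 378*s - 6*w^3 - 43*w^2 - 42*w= 45*s^3 - 99*s^2 + 54*s - 6*w^3 + w^2*(-25*s - 35) + w*(266*s^2 - 326*s + 6)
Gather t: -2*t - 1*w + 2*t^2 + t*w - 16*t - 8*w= 2*t^2 + t*(w - 18) - 9*w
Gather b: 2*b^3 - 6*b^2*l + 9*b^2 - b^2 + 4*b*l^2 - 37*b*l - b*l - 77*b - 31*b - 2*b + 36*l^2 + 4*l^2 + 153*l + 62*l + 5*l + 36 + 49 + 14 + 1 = 2*b^3 + b^2*(8 - 6*l) + b*(4*l^2 - 38*l - 110) + 40*l^2 + 220*l + 100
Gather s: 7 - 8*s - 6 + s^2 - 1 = s^2 - 8*s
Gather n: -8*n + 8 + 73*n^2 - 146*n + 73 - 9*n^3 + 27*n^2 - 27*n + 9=-9*n^3 + 100*n^2 - 181*n + 90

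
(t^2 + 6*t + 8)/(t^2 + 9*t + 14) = (t + 4)/(t + 7)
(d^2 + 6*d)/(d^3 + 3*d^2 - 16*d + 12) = d/(d^2 - 3*d + 2)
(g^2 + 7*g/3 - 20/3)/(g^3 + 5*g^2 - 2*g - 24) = (g - 5/3)/(g^2 + g - 6)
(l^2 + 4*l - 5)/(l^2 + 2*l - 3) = (l + 5)/(l + 3)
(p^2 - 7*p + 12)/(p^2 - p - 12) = (p - 3)/(p + 3)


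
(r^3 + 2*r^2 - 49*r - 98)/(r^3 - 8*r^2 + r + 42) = (r + 7)/(r - 3)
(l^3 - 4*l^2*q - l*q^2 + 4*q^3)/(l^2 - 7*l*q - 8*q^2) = (-l^2 + 5*l*q - 4*q^2)/(-l + 8*q)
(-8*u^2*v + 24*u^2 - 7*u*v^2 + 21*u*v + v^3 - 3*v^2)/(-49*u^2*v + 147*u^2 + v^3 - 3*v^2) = (8*u^2 + 7*u*v - v^2)/(49*u^2 - v^2)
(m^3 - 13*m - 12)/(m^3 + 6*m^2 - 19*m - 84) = (m + 1)/(m + 7)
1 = 1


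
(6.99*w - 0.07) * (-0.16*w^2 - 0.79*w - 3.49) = -1.1184*w^3 - 5.5109*w^2 - 24.3398*w + 0.2443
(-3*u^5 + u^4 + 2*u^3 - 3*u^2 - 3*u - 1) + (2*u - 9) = -3*u^5 + u^4 + 2*u^3 - 3*u^2 - u - 10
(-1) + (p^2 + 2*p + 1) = p^2 + 2*p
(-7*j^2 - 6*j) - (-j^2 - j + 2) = -6*j^2 - 5*j - 2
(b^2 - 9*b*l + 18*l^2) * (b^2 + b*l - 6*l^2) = b^4 - 8*b^3*l + 3*b^2*l^2 + 72*b*l^3 - 108*l^4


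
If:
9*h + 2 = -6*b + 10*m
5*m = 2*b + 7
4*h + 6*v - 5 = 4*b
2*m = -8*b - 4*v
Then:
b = -87/407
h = 562/407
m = 535/407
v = -17/74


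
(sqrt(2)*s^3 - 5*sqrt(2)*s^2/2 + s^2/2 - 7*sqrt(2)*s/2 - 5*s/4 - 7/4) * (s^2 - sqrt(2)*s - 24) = sqrt(2)*s^5 - 5*sqrt(2)*s^4/2 - 3*s^4/2 - 28*sqrt(2)*s^3 + 15*s^3/4 - 27*s^2/4 + 245*sqrt(2)*s^2/4 + 30*s + 343*sqrt(2)*s/4 + 42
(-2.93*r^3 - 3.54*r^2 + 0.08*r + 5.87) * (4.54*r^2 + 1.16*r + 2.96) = -13.3022*r^5 - 19.4704*r^4 - 12.416*r^3 + 16.2642*r^2 + 7.046*r + 17.3752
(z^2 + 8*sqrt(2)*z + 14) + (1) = z^2 + 8*sqrt(2)*z + 15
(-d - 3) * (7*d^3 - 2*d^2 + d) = -7*d^4 - 19*d^3 + 5*d^2 - 3*d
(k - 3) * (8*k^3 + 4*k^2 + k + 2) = 8*k^4 - 20*k^3 - 11*k^2 - k - 6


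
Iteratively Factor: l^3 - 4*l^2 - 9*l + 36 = (l - 3)*(l^2 - l - 12) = (l - 4)*(l - 3)*(l + 3)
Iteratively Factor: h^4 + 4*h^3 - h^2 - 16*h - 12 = (h + 3)*(h^3 + h^2 - 4*h - 4) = (h - 2)*(h + 3)*(h^2 + 3*h + 2) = (h - 2)*(h + 2)*(h + 3)*(h + 1)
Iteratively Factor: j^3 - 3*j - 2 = (j - 2)*(j^2 + 2*j + 1) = (j - 2)*(j + 1)*(j + 1)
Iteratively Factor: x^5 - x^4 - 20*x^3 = (x)*(x^4 - x^3 - 20*x^2) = x^2*(x^3 - x^2 - 20*x) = x^3*(x^2 - x - 20) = x^3*(x + 4)*(x - 5)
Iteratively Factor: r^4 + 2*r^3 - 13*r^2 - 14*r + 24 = (r + 4)*(r^3 - 2*r^2 - 5*r + 6) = (r - 1)*(r + 4)*(r^2 - r - 6) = (r - 3)*(r - 1)*(r + 4)*(r + 2)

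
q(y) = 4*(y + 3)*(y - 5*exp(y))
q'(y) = 4*y + 4*(1 - 5*exp(y))*(y + 3) - 20*exp(y)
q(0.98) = -196.49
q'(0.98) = -245.54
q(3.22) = -3033.38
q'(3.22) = -3576.30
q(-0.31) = -42.80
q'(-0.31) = -44.61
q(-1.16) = -20.07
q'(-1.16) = -15.09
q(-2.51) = -5.72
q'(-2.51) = -10.50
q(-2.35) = -7.35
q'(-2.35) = -9.95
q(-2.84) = -2.00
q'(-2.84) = -12.08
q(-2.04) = -10.33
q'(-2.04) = -9.42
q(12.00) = -48825717.43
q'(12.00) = -52081425.25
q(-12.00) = 432.00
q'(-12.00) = -84.00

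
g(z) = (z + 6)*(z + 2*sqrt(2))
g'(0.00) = 8.83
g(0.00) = 16.97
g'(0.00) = 8.83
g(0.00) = 16.97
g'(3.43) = 15.69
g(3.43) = 59.02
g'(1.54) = 11.91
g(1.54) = 32.94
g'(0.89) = 10.61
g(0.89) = 25.62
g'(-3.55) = 1.73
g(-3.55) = -1.77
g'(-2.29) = 4.25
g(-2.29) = 2.00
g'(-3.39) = 2.05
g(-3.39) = -1.47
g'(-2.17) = 4.49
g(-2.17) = 2.52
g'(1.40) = 11.63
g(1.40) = 31.29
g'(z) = 2*z + 2*sqrt(2) + 6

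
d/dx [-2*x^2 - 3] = -4*x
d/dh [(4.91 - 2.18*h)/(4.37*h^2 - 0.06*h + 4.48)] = (9.5266*h^2 - 42.9134*h - 9.4718)/(19.0969*h^4 - 0.5244*h^3 + 39.1588*h^2 - 0.5376*h + 20.0704)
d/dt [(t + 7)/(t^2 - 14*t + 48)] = (t^2 - 14*t - 2*(t - 7)*(t + 7) + 48)/(t^2 - 14*t + 48)^2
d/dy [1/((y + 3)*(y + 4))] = (-2*y - 7)/(y^4 + 14*y^3 + 73*y^2 + 168*y + 144)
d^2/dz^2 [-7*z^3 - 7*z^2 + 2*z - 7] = -42*z - 14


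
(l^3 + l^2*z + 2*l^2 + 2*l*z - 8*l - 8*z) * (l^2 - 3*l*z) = l^5 - 2*l^4*z + 2*l^4 - 3*l^3*z^2 - 4*l^3*z - 8*l^3 - 6*l^2*z^2 + 16*l^2*z + 24*l*z^2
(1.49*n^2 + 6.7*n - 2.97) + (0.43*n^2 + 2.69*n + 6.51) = 1.92*n^2 + 9.39*n + 3.54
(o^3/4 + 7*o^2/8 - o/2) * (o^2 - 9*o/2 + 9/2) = o^5/4 - o^4/4 - 53*o^3/16 + 99*o^2/16 - 9*o/4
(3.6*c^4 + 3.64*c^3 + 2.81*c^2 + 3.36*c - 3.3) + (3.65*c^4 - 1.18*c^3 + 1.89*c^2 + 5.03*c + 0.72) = 7.25*c^4 + 2.46*c^3 + 4.7*c^2 + 8.39*c - 2.58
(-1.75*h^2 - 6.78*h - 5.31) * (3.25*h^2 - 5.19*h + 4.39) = -5.6875*h^4 - 12.9525*h^3 + 10.2482*h^2 - 2.2053*h - 23.3109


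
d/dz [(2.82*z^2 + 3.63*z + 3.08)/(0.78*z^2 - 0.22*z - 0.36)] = (-3.4518*z^2 - 6.8352*z - 0.6292)/(0.6084*z^4 - 0.3432*z^3 - 0.5132*z^2 + 0.1584*z + 0.1296)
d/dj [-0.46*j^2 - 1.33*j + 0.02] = -0.92*j - 1.33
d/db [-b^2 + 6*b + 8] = 6 - 2*b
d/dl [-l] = -1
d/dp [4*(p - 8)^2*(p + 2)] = 4*(p - 8)*(3*p - 4)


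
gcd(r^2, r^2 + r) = r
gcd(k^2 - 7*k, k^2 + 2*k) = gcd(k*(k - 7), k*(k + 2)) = k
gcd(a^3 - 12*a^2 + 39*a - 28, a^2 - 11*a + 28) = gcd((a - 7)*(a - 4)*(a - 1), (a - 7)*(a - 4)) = a^2 - 11*a + 28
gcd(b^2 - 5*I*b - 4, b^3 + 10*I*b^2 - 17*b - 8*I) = 1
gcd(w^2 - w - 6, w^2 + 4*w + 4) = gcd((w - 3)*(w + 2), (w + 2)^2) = w + 2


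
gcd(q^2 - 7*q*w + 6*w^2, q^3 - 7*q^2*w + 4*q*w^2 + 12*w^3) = q - 6*w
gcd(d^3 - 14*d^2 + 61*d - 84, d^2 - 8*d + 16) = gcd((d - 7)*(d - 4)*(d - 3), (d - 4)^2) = d - 4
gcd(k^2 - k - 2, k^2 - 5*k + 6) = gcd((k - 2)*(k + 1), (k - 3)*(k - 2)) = k - 2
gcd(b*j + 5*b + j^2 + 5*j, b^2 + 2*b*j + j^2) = b + j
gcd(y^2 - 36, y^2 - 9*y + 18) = y - 6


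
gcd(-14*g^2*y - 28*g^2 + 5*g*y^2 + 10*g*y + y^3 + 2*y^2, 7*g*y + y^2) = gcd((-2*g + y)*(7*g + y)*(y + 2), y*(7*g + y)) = 7*g + y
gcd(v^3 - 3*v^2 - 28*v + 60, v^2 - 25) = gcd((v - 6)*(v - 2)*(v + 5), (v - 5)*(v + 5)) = v + 5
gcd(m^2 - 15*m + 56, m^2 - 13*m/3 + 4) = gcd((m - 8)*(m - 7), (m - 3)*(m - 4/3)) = 1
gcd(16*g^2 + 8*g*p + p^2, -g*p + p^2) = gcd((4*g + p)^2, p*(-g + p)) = 1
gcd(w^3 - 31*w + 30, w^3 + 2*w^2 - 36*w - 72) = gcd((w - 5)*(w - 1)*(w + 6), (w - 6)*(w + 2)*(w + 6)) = w + 6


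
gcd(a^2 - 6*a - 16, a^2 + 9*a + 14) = a + 2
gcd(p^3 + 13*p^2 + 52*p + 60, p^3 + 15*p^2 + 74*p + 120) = p^2 + 11*p + 30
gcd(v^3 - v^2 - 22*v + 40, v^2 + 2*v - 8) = v - 2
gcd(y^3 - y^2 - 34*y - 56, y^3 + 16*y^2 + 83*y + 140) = y + 4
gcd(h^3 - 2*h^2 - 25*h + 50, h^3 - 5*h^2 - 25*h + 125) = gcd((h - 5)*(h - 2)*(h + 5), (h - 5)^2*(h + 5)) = h^2 - 25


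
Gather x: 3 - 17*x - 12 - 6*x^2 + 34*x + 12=-6*x^2 + 17*x + 3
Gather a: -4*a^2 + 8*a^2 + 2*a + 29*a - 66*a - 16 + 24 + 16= 4*a^2 - 35*a + 24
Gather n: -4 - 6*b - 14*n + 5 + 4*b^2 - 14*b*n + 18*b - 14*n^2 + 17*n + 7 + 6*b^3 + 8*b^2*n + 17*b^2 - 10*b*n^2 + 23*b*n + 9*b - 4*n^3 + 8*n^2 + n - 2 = 6*b^3 + 21*b^2 + 21*b - 4*n^3 + n^2*(-10*b - 6) + n*(8*b^2 + 9*b + 4) + 6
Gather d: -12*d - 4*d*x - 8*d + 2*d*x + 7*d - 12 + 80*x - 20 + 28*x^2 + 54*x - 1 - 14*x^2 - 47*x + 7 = d*(-2*x - 13) + 14*x^2 + 87*x - 26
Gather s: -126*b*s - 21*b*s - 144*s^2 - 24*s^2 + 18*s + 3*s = -168*s^2 + s*(21 - 147*b)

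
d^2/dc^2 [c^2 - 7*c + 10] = 2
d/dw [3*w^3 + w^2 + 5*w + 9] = 9*w^2 + 2*w + 5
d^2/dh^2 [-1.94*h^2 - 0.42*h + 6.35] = -3.88000000000000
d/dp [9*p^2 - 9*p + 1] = 18*p - 9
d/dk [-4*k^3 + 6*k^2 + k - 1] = -12*k^2 + 12*k + 1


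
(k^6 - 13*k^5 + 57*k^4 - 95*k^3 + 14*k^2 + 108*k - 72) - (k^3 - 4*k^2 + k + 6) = k^6 - 13*k^5 + 57*k^4 - 96*k^3 + 18*k^2 + 107*k - 78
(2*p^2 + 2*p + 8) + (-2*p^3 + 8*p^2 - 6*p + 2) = -2*p^3 + 10*p^2 - 4*p + 10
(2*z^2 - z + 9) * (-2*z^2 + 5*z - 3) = -4*z^4 + 12*z^3 - 29*z^2 + 48*z - 27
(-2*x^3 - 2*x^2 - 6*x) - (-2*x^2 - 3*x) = -2*x^3 - 3*x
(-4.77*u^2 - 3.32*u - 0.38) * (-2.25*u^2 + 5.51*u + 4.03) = 10.7325*u^4 - 18.8127*u^3 - 36.6613*u^2 - 15.4734*u - 1.5314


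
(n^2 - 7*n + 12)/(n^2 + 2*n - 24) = (n - 3)/(n + 6)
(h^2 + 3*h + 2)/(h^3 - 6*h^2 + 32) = (h + 1)/(h^2 - 8*h + 16)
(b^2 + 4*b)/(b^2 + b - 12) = b/(b - 3)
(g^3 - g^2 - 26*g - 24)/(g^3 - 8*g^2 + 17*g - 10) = (g^3 - g^2 - 26*g - 24)/(g^3 - 8*g^2 + 17*g - 10)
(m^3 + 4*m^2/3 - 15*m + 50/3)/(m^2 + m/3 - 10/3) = (m^2 + 3*m - 10)/(m + 2)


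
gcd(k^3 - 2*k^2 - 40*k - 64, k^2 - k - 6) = k + 2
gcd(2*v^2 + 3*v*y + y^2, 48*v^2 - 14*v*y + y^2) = 1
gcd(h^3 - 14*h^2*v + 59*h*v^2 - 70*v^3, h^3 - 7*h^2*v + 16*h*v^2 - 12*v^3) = -h + 2*v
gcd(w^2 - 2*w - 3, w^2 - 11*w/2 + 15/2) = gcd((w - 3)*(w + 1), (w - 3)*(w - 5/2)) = w - 3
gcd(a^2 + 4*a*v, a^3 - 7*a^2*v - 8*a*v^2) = a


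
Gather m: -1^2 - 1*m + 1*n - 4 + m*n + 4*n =m*(n - 1) + 5*n - 5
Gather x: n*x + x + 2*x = x*(n + 3)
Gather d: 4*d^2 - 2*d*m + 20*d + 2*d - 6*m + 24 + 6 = 4*d^2 + d*(22 - 2*m) - 6*m + 30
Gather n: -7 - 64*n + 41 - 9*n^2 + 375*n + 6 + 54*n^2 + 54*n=45*n^2 + 365*n + 40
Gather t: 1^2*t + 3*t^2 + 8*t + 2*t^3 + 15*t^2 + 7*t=2*t^3 + 18*t^2 + 16*t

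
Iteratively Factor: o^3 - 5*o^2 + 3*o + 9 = (o - 3)*(o^2 - 2*o - 3) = (o - 3)^2*(o + 1)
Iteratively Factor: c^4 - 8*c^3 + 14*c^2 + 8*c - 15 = (c - 1)*(c^3 - 7*c^2 + 7*c + 15) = (c - 3)*(c - 1)*(c^2 - 4*c - 5) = (c - 5)*(c - 3)*(c - 1)*(c + 1)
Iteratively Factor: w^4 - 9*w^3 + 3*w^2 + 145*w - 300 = (w - 5)*(w^3 - 4*w^2 - 17*w + 60) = (w - 5)^2*(w^2 + w - 12) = (w - 5)^2*(w + 4)*(w - 3)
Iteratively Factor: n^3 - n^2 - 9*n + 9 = (n - 1)*(n^2 - 9) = (n - 3)*(n - 1)*(n + 3)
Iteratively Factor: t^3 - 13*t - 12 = (t - 4)*(t^2 + 4*t + 3) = (t - 4)*(t + 3)*(t + 1)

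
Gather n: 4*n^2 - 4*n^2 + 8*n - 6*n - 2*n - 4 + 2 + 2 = 0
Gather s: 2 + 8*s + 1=8*s + 3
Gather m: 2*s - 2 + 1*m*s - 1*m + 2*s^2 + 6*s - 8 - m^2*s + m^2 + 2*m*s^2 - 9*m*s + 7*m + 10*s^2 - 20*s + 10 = m^2*(1 - s) + m*(2*s^2 - 8*s + 6) + 12*s^2 - 12*s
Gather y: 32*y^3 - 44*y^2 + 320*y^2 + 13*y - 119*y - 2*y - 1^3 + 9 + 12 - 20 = 32*y^3 + 276*y^2 - 108*y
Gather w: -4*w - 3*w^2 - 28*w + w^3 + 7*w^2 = w^3 + 4*w^2 - 32*w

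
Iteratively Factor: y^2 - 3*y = (y)*(y - 3)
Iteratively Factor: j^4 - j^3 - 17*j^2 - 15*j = (j + 3)*(j^3 - 4*j^2 - 5*j) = j*(j + 3)*(j^2 - 4*j - 5) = j*(j + 1)*(j + 3)*(j - 5)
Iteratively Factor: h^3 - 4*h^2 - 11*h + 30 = (h - 5)*(h^2 + h - 6) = (h - 5)*(h + 3)*(h - 2)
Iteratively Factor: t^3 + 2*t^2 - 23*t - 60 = (t + 3)*(t^2 - t - 20) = (t - 5)*(t + 3)*(t + 4)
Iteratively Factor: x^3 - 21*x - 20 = (x + 4)*(x^2 - 4*x - 5) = (x - 5)*(x + 4)*(x + 1)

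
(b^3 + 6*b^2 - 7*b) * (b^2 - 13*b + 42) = b^5 - 7*b^4 - 43*b^3 + 343*b^2 - 294*b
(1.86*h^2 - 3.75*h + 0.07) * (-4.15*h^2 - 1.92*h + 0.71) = -7.719*h^4 + 11.9913*h^3 + 8.2301*h^2 - 2.7969*h + 0.0497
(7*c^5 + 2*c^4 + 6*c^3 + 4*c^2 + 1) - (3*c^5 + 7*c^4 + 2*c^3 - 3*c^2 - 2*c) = 4*c^5 - 5*c^4 + 4*c^3 + 7*c^2 + 2*c + 1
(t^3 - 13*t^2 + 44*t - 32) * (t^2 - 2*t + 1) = t^5 - 15*t^4 + 71*t^3 - 133*t^2 + 108*t - 32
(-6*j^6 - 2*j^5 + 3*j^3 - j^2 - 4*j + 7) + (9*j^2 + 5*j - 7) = -6*j^6 - 2*j^5 + 3*j^3 + 8*j^2 + j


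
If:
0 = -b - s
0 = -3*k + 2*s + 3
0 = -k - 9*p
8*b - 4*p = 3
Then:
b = 69/208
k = 81/104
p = -9/104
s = -69/208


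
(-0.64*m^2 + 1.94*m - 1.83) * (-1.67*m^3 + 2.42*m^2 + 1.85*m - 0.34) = 1.0688*m^5 - 4.7886*m^4 + 6.5669*m^3 - 0.622*m^2 - 4.0451*m + 0.6222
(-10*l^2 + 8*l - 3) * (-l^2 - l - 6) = 10*l^4 + 2*l^3 + 55*l^2 - 45*l + 18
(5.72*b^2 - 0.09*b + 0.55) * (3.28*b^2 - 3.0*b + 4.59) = 18.7616*b^4 - 17.4552*b^3 + 28.3288*b^2 - 2.0631*b + 2.5245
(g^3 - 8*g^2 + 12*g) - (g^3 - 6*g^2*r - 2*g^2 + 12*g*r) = 6*g^2*r - 6*g^2 - 12*g*r + 12*g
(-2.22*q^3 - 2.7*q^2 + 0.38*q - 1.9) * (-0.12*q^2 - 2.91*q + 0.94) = 0.2664*q^5 + 6.7842*q^4 + 5.7246*q^3 - 3.4158*q^2 + 5.8862*q - 1.786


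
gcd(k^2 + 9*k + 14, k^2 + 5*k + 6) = k + 2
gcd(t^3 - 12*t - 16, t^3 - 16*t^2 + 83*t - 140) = t - 4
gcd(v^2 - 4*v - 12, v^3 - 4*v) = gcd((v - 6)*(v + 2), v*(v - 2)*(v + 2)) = v + 2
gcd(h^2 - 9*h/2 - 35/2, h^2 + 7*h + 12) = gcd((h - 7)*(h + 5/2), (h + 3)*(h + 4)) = 1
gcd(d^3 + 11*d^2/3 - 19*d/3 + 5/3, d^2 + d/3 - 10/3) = 1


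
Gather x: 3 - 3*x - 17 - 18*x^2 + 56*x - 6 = -18*x^2 + 53*x - 20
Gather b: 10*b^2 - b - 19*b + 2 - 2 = 10*b^2 - 20*b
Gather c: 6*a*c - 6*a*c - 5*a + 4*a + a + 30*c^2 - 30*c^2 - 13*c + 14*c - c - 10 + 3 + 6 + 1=0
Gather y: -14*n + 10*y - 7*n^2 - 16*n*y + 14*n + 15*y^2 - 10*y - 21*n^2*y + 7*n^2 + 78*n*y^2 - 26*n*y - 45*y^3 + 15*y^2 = -45*y^3 + y^2*(78*n + 30) + y*(-21*n^2 - 42*n)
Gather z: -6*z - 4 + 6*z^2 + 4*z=6*z^2 - 2*z - 4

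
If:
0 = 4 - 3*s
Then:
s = 4/3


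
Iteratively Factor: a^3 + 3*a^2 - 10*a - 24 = (a + 4)*(a^2 - a - 6) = (a - 3)*(a + 4)*(a + 2)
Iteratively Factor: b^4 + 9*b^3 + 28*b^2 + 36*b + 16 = (b + 1)*(b^3 + 8*b^2 + 20*b + 16) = (b + 1)*(b + 2)*(b^2 + 6*b + 8) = (b + 1)*(b + 2)*(b + 4)*(b + 2)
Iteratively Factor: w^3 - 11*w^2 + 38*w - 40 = (w - 2)*(w^2 - 9*w + 20) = (w - 4)*(w - 2)*(w - 5)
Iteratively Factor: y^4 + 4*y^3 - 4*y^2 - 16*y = (y)*(y^3 + 4*y^2 - 4*y - 16) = y*(y + 2)*(y^2 + 2*y - 8) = y*(y - 2)*(y + 2)*(y + 4)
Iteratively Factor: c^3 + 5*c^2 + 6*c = (c + 3)*(c^2 + 2*c) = c*(c + 3)*(c + 2)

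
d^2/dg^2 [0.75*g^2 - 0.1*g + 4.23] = 1.50000000000000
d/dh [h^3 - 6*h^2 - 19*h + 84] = 3*h^2 - 12*h - 19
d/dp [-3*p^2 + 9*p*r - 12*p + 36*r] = -6*p + 9*r - 12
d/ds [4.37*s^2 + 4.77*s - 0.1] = 8.74*s + 4.77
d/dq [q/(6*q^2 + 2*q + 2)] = (3*q^2 - q*(6*q + 1) + q + 1)/(2*(3*q^2 + q + 1)^2)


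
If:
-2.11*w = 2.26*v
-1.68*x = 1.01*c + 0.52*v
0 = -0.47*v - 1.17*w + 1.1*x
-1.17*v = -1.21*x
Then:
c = 0.00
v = 0.00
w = 0.00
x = 0.00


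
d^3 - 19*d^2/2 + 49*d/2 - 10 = (d - 5)*(d - 4)*(d - 1/2)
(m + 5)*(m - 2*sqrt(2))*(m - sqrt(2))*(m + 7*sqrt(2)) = m^4 + 5*m^3 + 4*sqrt(2)*m^3 - 38*m^2 + 20*sqrt(2)*m^2 - 190*m + 28*sqrt(2)*m + 140*sqrt(2)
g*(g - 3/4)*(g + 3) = g^3 + 9*g^2/4 - 9*g/4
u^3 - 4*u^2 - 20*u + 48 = (u - 6)*(u - 2)*(u + 4)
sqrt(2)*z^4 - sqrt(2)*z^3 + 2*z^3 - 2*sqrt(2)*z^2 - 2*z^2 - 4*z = z*(z - 2)*(z + sqrt(2))*(sqrt(2)*z + sqrt(2))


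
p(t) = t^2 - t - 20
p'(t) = 2*t - 1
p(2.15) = -17.53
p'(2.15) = 3.30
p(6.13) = 11.45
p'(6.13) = 11.26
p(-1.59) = -15.88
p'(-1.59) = -4.18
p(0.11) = -20.10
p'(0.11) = -0.78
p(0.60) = -20.24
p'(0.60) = 0.20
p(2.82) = -14.87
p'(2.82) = 4.64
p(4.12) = -7.15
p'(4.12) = 7.24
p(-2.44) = -11.61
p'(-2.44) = -5.88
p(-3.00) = -8.00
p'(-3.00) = -7.00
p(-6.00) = 22.00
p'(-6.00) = -13.00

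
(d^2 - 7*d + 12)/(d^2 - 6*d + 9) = (d - 4)/(d - 3)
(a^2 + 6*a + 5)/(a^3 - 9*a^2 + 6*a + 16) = (a + 5)/(a^2 - 10*a + 16)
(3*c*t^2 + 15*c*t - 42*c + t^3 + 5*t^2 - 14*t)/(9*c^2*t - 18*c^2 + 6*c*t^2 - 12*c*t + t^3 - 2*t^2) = (t + 7)/(3*c + t)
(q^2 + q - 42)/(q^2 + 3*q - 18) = (q^2 + q - 42)/(q^2 + 3*q - 18)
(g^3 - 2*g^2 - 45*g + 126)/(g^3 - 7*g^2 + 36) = (g + 7)/(g + 2)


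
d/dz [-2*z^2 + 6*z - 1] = 6 - 4*z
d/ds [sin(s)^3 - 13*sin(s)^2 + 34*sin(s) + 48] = (3*sin(s)^2 - 26*sin(s) + 34)*cos(s)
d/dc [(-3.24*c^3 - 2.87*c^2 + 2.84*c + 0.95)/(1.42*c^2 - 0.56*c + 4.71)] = (-4.6008*c^4 + 3.6288*c^3 - 48.2068*c^2 - 29.7334*c + 13.9084)/(2.0164*c^4 - 1.5904*c^3 + 13.69*c^2 - 5.2752*c + 22.1841)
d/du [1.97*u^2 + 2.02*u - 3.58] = 3.94*u + 2.02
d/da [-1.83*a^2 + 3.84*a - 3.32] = 3.84 - 3.66*a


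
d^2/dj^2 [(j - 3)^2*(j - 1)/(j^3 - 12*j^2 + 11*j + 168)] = 2*(5*j^6 + 12*j^5 - 1371*j^4 + 12304*j^3 - 56097*j^2 + 183492*j - 244521)/(j^9 - 36*j^8 + 465*j^7 - 2016*j^6 - 6981*j^5 + 79308*j^4 - 47053*j^3 - 955080*j^2 + 931392*j + 4741632)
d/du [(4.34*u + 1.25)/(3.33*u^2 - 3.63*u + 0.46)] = (-14.4522*u^2 - 8.325*u + 6.5339)/(11.0889*u^4 - 24.1758*u^3 + 16.2405*u^2 - 3.3396*u + 0.2116)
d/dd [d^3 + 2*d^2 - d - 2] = 3*d^2 + 4*d - 1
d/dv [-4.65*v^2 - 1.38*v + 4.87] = -9.3*v - 1.38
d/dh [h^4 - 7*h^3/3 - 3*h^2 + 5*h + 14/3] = 4*h^3 - 7*h^2 - 6*h + 5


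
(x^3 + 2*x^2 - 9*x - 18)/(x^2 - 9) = x + 2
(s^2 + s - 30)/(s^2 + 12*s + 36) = (s - 5)/(s + 6)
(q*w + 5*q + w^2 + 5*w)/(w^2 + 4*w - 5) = (q + w)/(w - 1)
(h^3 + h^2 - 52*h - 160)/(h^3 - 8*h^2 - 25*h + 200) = (h + 4)/(h - 5)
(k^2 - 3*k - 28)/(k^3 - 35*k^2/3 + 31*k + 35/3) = 3*(k + 4)/(3*k^2 - 14*k - 5)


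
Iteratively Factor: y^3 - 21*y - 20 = (y + 4)*(y^2 - 4*y - 5) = (y - 5)*(y + 4)*(y + 1)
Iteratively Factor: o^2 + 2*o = (o + 2)*(o)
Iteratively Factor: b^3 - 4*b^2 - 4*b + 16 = (b - 2)*(b^2 - 2*b - 8) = (b - 4)*(b - 2)*(b + 2)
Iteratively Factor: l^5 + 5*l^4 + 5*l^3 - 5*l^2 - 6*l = (l + 2)*(l^4 + 3*l^3 - l^2 - 3*l) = (l - 1)*(l + 2)*(l^3 + 4*l^2 + 3*l) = l*(l - 1)*(l + 2)*(l^2 + 4*l + 3) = l*(l - 1)*(l + 1)*(l + 2)*(l + 3)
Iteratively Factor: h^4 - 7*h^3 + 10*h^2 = (h - 2)*(h^3 - 5*h^2) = (h - 5)*(h - 2)*(h^2) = h*(h - 5)*(h - 2)*(h)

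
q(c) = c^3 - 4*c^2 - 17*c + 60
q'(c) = 3*c^2 - 8*c - 17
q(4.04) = -8.03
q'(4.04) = -0.36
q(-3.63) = 21.17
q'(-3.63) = 51.57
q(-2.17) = 67.84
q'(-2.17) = 14.49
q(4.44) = -6.81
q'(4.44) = 6.62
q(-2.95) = 49.67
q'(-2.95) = 32.71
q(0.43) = 52.03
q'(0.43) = -19.89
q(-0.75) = 70.08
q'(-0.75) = -9.31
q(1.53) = 28.21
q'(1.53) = -22.22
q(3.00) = 0.00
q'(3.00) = -14.00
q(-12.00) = -2040.00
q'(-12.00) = 511.00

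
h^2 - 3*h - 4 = (h - 4)*(h + 1)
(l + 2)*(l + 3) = l^2 + 5*l + 6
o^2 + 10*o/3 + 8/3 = (o + 4/3)*(o + 2)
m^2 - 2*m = m*(m - 2)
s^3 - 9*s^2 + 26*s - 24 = (s - 4)*(s - 3)*(s - 2)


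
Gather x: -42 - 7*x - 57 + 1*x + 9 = -6*x - 90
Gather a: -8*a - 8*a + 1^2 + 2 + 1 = 4 - 16*a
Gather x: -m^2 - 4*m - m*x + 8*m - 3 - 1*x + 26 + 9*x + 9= -m^2 + 4*m + x*(8 - m) + 32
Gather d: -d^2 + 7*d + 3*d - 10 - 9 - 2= -d^2 + 10*d - 21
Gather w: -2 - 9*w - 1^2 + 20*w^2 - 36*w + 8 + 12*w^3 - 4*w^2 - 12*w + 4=12*w^3 + 16*w^2 - 57*w + 9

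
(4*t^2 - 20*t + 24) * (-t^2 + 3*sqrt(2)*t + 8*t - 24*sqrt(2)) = -4*t^4 + 12*sqrt(2)*t^3 + 52*t^3 - 156*sqrt(2)*t^2 - 184*t^2 + 192*t + 552*sqrt(2)*t - 576*sqrt(2)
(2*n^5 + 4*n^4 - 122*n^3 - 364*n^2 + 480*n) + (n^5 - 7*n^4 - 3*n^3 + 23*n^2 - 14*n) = 3*n^5 - 3*n^4 - 125*n^3 - 341*n^2 + 466*n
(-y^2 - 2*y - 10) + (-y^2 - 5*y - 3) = -2*y^2 - 7*y - 13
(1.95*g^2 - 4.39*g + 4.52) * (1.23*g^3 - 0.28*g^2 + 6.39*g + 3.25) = 2.3985*g^5 - 5.9457*g^4 + 19.2493*g^3 - 22.9802*g^2 + 14.6153*g + 14.69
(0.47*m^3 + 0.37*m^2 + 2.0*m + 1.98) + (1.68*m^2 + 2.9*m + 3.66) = 0.47*m^3 + 2.05*m^2 + 4.9*m + 5.64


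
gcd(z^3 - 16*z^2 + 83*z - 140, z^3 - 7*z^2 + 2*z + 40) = z^2 - 9*z + 20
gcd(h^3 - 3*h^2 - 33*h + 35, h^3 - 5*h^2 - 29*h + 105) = h^2 - 2*h - 35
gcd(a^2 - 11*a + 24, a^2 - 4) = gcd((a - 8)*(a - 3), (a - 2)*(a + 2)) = 1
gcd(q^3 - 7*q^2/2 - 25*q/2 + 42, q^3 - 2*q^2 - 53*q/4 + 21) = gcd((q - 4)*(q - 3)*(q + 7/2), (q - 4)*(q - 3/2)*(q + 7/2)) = q^2 - q/2 - 14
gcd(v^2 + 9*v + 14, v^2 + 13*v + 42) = v + 7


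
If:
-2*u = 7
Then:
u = -7/2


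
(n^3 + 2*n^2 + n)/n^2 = n + 2 + 1/n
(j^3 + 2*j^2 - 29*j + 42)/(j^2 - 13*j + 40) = (j^3 + 2*j^2 - 29*j + 42)/(j^2 - 13*j + 40)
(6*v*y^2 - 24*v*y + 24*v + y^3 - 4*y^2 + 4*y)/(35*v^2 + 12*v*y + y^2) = (6*v*y^2 - 24*v*y + 24*v + y^3 - 4*y^2 + 4*y)/(35*v^2 + 12*v*y + y^2)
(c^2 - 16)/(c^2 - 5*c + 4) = (c + 4)/(c - 1)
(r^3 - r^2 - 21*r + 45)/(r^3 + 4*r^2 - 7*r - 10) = (r^2 - 6*r + 9)/(r^2 - r - 2)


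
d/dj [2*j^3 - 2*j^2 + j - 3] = 6*j^2 - 4*j + 1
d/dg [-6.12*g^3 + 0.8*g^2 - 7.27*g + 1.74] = -18.36*g^2 + 1.6*g - 7.27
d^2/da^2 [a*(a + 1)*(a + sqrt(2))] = 6*a + 2 + 2*sqrt(2)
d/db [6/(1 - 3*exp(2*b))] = 36*exp(2*b)/(3*exp(2*b) - 1)^2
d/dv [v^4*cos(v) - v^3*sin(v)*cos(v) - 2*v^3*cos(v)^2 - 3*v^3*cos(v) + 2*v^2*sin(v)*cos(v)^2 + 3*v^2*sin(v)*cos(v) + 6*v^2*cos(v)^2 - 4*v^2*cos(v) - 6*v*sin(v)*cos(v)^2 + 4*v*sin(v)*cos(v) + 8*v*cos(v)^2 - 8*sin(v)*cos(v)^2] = -v^4*sin(v) + 3*v^3*sin(v) + 2*v^3*sin(2*v) + 4*v^3*cos(v) - v^3*cos(2*v) + 4*v^2*sin(v) - 15*v^2*sin(2*v)/2 - 17*v^2*cos(v)/2 + 3*v^2*cos(3*v)/2 - 3*v^2 + v*sin(v) - 5*v*sin(2*v) + v*sin(3*v) - 19*v*cos(v)/2 + 10*v*cos(2*v) - 9*v*cos(3*v)/2 + 6*v - 3*sin(v)/2 + 2*sin(2*v) - 3*sin(3*v)/2 - 2*cos(v) + 4*cos(2*v) - 6*cos(3*v) + 4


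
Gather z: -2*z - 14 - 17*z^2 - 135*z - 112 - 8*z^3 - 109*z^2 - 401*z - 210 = -8*z^3 - 126*z^2 - 538*z - 336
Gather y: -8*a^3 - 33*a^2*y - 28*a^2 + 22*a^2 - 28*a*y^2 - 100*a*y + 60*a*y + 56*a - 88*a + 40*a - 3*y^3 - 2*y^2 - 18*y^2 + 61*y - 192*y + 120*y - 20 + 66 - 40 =-8*a^3 - 6*a^2 + 8*a - 3*y^3 + y^2*(-28*a - 20) + y*(-33*a^2 - 40*a - 11) + 6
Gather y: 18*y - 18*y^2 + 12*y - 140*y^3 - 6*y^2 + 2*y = -140*y^3 - 24*y^2 + 32*y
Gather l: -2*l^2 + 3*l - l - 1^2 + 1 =-2*l^2 + 2*l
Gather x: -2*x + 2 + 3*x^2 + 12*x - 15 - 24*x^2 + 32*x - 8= -21*x^2 + 42*x - 21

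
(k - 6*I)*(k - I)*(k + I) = k^3 - 6*I*k^2 + k - 6*I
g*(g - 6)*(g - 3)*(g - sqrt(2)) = g^4 - 9*g^3 - sqrt(2)*g^3 + 9*sqrt(2)*g^2 + 18*g^2 - 18*sqrt(2)*g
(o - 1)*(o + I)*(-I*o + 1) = -I*o^3 + 2*o^2 + I*o^2 - 2*o + I*o - I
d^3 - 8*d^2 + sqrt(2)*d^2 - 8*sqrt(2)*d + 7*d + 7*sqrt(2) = (d - 7)*(d - 1)*(d + sqrt(2))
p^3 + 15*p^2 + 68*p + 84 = (p + 2)*(p + 6)*(p + 7)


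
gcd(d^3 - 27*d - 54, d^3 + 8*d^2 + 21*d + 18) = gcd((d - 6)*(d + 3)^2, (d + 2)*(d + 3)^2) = d^2 + 6*d + 9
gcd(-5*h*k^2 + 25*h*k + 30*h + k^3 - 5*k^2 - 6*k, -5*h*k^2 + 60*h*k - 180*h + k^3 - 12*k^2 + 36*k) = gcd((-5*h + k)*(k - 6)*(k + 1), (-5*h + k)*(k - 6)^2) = 5*h*k - 30*h - k^2 + 6*k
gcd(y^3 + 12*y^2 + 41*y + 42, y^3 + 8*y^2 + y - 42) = y^2 + 10*y + 21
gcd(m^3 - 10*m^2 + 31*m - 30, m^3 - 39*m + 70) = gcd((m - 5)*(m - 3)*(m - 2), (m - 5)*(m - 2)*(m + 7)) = m^2 - 7*m + 10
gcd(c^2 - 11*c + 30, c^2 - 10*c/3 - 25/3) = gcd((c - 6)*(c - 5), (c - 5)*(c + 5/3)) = c - 5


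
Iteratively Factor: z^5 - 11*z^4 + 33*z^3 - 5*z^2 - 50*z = (z + 1)*(z^4 - 12*z^3 + 45*z^2 - 50*z) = z*(z + 1)*(z^3 - 12*z^2 + 45*z - 50) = z*(z - 5)*(z + 1)*(z^2 - 7*z + 10) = z*(z - 5)*(z - 2)*(z + 1)*(z - 5)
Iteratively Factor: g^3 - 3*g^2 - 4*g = (g)*(g^2 - 3*g - 4) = g*(g + 1)*(g - 4)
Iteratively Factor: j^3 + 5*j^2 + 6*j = (j + 3)*(j^2 + 2*j) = j*(j + 3)*(j + 2)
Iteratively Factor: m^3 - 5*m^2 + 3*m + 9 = (m - 3)*(m^2 - 2*m - 3) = (m - 3)*(m + 1)*(m - 3)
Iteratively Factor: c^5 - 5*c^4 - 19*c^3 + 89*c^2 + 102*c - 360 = (c - 5)*(c^4 - 19*c^2 - 6*c + 72) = (c - 5)*(c - 2)*(c^3 + 2*c^2 - 15*c - 36) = (c - 5)*(c - 2)*(c + 3)*(c^2 - c - 12) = (c - 5)*(c - 4)*(c - 2)*(c + 3)*(c + 3)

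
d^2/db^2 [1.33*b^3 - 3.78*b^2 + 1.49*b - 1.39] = 7.98*b - 7.56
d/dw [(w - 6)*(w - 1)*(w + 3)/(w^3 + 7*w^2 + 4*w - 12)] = (11*w^2 + 60*w + 108)/(w^4 + 16*w^3 + 88*w^2 + 192*w + 144)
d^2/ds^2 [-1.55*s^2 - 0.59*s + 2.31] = -3.10000000000000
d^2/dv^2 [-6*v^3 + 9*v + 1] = -36*v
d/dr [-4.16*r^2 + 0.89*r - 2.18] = 0.89 - 8.32*r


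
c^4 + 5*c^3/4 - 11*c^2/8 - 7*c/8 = c*(c - 1)*(c + 1/2)*(c + 7/4)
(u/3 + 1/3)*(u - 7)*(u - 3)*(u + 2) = u^4/3 - 7*u^3/3 - 7*u^2/3 + 43*u/3 + 14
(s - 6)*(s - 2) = s^2 - 8*s + 12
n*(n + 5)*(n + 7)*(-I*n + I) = -I*n^4 - 11*I*n^3 - 23*I*n^2 + 35*I*n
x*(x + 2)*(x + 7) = x^3 + 9*x^2 + 14*x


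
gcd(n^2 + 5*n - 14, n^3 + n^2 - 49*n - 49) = n + 7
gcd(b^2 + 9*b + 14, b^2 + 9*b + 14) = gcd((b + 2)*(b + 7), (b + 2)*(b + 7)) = b^2 + 9*b + 14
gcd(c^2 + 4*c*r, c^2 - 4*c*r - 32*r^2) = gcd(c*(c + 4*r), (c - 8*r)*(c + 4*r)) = c + 4*r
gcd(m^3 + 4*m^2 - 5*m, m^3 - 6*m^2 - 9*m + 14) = m - 1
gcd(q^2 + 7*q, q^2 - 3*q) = q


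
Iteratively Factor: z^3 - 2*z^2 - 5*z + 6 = (z - 1)*(z^2 - z - 6) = (z - 1)*(z + 2)*(z - 3)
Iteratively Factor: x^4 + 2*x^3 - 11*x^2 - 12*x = (x + 1)*(x^3 + x^2 - 12*x) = (x + 1)*(x + 4)*(x^2 - 3*x) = x*(x + 1)*(x + 4)*(x - 3)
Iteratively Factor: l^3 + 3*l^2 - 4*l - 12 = (l + 2)*(l^2 + l - 6) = (l - 2)*(l + 2)*(l + 3)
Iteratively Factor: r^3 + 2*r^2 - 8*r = (r)*(r^2 + 2*r - 8) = r*(r - 2)*(r + 4)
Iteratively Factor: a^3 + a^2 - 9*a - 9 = (a + 3)*(a^2 - 2*a - 3) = (a + 1)*(a + 3)*(a - 3)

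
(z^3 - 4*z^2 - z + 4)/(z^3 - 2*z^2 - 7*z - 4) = (z - 1)/(z + 1)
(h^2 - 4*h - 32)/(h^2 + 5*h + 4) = (h - 8)/(h + 1)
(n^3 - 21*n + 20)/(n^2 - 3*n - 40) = (n^2 - 5*n + 4)/(n - 8)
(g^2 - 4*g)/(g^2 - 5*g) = (g - 4)/(g - 5)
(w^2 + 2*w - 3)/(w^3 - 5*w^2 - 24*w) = (w - 1)/(w*(w - 8))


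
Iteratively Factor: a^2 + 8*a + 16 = (a + 4)*(a + 4)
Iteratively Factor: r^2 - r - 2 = (r - 2)*(r + 1)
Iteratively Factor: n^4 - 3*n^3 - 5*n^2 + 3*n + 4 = (n + 1)*(n^3 - 4*n^2 - n + 4) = (n - 1)*(n + 1)*(n^2 - 3*n - 4) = (n - 4)*(n - 1)*(n + 1)*(n + 1)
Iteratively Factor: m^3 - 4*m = (m - 2)*(m^2 + 2*m) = (m - 2)*(m + 2)*(m)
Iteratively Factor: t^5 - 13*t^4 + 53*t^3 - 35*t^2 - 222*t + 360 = (t - 3)*(t^4 - 10*t^3 + 23*t^2 + 34*t - 120) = (t - 5)*(t - 3)*(t^3 - 5*t^2 - 2*t + 24) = (t - 5)*(t - 3)^2*(t^2 - 2*t - 8) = (t - 5)*(t - 4)*(t - 3)^2*(t + 2)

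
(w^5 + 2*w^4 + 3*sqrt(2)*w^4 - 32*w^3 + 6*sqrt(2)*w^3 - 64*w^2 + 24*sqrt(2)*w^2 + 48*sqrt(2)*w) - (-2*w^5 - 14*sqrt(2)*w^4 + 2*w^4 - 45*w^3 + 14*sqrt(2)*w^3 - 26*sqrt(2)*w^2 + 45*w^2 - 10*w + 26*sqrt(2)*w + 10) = 3*w^5 + 17*sqrt(2)*w^4 - 8*sqrt(2)*w^3 + 13*w^3 - 109*w^2 + 50*sqrt(2)*w^2 + 10*w + 22*sqrt(2)*w - 10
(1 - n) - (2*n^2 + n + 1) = -2*n^2 - 2*n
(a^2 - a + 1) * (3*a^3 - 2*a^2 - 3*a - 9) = 3*a^5 - 5*a^4 + 2*a^3 - 8*a^2 + 6*a - 9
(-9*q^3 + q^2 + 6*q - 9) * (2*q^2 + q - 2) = -18*q^5 - 7*q^4 + 31*q^3 - 14*q^2 - 21*q + 18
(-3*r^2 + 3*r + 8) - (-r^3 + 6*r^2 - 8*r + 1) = r^3 - 9*r^2 + 11*r + 7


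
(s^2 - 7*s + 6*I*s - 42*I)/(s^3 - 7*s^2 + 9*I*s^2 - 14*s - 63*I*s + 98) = (s + 6*I)/(s^2 + 9*I*s - 14)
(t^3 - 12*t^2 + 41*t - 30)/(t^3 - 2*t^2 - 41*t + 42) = (t^2 - 11*t + 30)/(t^2 - t - 42)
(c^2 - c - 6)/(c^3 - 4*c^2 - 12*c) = (c - 3)/(c*(c - 6))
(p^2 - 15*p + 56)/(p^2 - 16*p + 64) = (p - 7)/(p - 8)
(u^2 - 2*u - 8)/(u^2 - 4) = (u - 4)/(u - 2)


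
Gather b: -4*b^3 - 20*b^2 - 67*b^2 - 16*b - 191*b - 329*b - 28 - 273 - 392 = -4*b^3 - 87*b^2 - 536*b - 693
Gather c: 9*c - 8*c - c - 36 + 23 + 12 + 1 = 0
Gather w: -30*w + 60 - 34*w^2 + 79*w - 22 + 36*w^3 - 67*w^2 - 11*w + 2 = 36*w^3 - 101*w^2 + 38*w + 40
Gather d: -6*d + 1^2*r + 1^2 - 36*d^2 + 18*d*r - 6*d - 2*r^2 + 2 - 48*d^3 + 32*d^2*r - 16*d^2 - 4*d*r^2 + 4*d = -48*d^3 + d^2*(32*r - 52) + d*(-4*r^2 + 18*r - 8) - 2*r^2 + r + 3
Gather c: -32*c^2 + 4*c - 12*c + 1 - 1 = -32*c^2 - 8*c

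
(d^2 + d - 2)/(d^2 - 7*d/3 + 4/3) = 3*(d + 2)/(3*d - 4)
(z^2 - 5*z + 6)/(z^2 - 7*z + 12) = (z - 2)/(z - 4)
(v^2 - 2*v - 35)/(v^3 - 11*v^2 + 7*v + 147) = (v + 5)/(v^2 - 4*v - 21)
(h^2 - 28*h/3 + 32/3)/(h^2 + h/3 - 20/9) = 3*(h - 8)/(3*h + 5)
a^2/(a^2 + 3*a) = a/(a + 3)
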